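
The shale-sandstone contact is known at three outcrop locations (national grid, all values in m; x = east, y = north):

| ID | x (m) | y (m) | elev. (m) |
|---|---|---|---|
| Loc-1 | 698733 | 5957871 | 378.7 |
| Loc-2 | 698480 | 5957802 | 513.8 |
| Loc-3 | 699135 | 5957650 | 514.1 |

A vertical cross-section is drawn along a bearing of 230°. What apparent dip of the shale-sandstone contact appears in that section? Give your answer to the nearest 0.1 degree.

41.0°

Let the plane be z = a·x + b·y + c.
Loc-2−Loc-1: −253a − 69b = 135.1;  Loc-3−Loc-1: 402a − 221b = 135.4.
Solving gives a = −0.24524, b = −1.05876.
Unit vector along 230° is (sin 230°, cos 230°) = (-0.7660, -0.6428).
Slope in that direction = a·(-0.7660) + b·(-0.6428) = 0.86842.
Apparent dip = arctan|0.86842| = 41.0° (true dip is 47.4°, so apparent ≤ true as expected).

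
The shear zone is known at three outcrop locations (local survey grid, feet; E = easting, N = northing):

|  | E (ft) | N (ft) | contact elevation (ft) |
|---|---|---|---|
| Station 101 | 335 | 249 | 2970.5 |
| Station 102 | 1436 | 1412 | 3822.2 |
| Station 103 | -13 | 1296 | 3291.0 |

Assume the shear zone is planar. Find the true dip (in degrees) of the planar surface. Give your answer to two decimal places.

28.09°

Let the plane be z = a·E + b·N + c.
Station 102−Station 101: 1101a + 1163b = 851.7;  Station 103−Station 101: −348a + 1047b = 320.5.
Solving gives a = 0.33323, b = 0.41687.
Gradient magnitude |∇z| = √(a² + b²) = √(0.11104 + 0.17378) = 0.53368.
True dip = arctan(0.53368) = 28.09°, dipping toward SW (azimuth ≈ 219°).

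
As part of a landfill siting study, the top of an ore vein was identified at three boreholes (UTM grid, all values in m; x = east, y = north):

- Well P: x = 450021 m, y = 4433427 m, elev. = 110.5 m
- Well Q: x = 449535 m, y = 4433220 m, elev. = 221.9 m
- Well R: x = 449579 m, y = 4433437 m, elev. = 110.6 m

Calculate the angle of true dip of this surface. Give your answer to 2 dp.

27.05°

Two edge vectors: Well P→Well Q = (-486, -207, 111.4), Well P→Well R = (-442, 10, 0.1).
Normal n = (Well P→Well Q) × (Well P→Well R) = (-1134.7, -49190.2, -96354).
So ∂z/∂x = −n_x/n_z = −0.01178 and ∂z/∂y = −n_y/n_z = −0.51052.
Gradient magnitude |∇z| = √(a² + b²) = √(0.00014 + 0.26063) = 0.51065.
True dip = arctan(0.51065) = 27.05°, dipping toward N (azimuth ≈ 001°).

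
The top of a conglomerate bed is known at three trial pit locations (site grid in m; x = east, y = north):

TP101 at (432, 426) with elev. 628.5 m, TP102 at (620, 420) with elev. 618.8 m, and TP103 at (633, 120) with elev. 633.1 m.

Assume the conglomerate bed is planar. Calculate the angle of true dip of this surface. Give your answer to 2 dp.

4.17°

Two edge vectors: TP101→TP102 = (188, -6, -9.7), TP101→TP103 = (201, -306, 4.6).
Normal n = (TP101→TP102) × (TP101→TP103) = (-2995.8, -2814.5, -56322).
So ∂z/∂x = −n_x/n_z = −0.05319 and ∂z/∂y = −n_y/n_z = −0.04997.
Gradient magnitude |∇z| = √(a² + b²) = √(0.00283 + 0.00250) = 0.07298.
True dip = arctan(0.07298) = 4.17°, dipping toward NE (azimuth ≈ 047°).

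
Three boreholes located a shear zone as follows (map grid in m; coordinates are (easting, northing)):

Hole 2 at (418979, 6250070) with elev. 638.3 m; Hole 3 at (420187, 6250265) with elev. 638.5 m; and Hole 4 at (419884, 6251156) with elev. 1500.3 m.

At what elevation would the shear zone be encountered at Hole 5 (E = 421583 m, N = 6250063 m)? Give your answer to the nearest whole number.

247 m

Let the plane be z = a·E + b·N + c.
Hole 3−Hole 2: 1208a + 195b = 0.2;  Hole 4−Hole 2: 905a + 1086b = 862.
Solving gives a = −0.14785175, b = 0.91694828.
Then c = 638.3 − a·418979 − b·6250070 = −5668405.87.
At (421583, 6250063): z = −62331.8 + 5730984.5 − 5668405.87 = 246.9 m.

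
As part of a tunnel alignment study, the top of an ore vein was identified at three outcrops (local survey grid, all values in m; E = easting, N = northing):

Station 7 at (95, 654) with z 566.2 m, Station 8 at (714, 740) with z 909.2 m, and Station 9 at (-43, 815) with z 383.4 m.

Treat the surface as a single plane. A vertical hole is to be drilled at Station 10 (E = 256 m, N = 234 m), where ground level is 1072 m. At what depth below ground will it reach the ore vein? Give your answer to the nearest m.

156 m

Let the plane be z = a·E + b·N + c.
Station 8−Station 7: 619a + 86b = 343;  Station 9−Station 7: −138a + 161b = −182.8.
Solving gives a = 0.63611, b = −0.59016.
Then c = 566.2 − a·95 − b·654 = 891.74.
At (256, 234): z_contact = 162.8 − 138.1 + 891.74 = 916.5 m.
Depth below ground = 1072 − 916.5 = 156 m.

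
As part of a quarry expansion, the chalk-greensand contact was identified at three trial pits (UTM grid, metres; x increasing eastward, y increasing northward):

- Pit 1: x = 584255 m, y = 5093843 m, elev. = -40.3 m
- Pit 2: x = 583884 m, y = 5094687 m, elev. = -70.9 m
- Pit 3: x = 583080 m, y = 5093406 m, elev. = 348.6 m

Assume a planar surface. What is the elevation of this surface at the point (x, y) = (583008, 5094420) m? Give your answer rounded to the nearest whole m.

Let the plane be z = a·x + b·y + c.
Pit 2−Pit 1: −371a + 844b = −30.6;  Pit 3−Pit 1: −1175a − 437b = 388.9.
Solving gives a = −0.27288268, b = −0.15620791.
Then c = -40.3 − a·584255 − b·5093843 = 955091.32.
At (583008, 5094420): z = −159092.8 − 795788.7 + 955091.32 = 209.9 m.

210 m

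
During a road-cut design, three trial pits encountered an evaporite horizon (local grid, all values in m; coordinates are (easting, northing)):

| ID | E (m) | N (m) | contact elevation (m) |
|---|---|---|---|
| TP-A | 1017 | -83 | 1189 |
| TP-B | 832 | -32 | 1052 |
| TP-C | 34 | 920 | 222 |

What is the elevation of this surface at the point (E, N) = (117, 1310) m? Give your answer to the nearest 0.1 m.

148.6 m

Let the plane be z = a·E + b·N + c.
TP-B−TP-A: −185a + 51b = −137;  TP-C−TP-A: −983a + 1003b = −967.
Solving gives a = 0.650515, b = −0.326564.
Then c = 1189 − a·1017 − b·-83 = 500.32.
At (117, 1310): z = 76.1 − 427.8 + 500.32 = 148.6 m.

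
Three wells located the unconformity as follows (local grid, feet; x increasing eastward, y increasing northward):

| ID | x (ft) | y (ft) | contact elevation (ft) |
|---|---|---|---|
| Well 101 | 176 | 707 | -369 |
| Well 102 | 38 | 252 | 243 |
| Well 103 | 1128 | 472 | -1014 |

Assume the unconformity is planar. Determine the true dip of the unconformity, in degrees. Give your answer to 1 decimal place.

54.8°

Two edge vectors: Well 101→Well 102 = (-138, -455, 612), Well 101→Well 103 = (952, -235, -645).
Normal n = (Well 101→Well 102) × (Well 101→Well 103) = (437295, 493614, 465590).
So ∂z/∂x = −n_x/n_z = −0.93923 and ∂z/∂y = −n_y/n_z = −1.06019.
Gradient magnitude |∇z| = √(a² + b²) = √(0.88215 + 1.12400) = 1.41639.
True dip = arctan(1.41639) = 54.8°, dipping toward NE (azimuth ≈ 042°).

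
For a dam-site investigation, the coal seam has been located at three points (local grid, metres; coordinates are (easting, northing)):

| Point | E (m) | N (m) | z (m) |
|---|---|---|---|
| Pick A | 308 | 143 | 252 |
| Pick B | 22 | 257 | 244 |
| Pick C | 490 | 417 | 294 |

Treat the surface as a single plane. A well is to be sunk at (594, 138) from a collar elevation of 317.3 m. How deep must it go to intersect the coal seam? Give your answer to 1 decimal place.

Two edge vectors: Pick A→Pick B = (-286, 114, -8), Pick A→Pick C = (182, 274, 42).
Normal n = (Pick A→Pick B) × (Pick A→Pick C) = (6980, 10556, -99112).
So ∂z/∂E = −n_x/n_z = 0.07043 and ∂z/∂N = −n_y/n_z = 0.10651.
Intercept c from Pick A: 252 − 21.69 − 15.23 = 215.08.
At (594, 138): z_contact = 41.83 + 14.70 + 215.08 = 271.61 m.
Depth below ground = 317.3 − 271.61 = 45.7 m.

45.7 m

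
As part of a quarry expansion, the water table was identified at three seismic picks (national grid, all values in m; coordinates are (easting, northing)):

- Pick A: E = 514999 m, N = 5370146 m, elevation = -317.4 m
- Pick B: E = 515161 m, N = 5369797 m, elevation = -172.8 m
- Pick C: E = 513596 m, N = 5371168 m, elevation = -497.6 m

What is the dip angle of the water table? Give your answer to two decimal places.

Let the plane be z = a·E + b·N + c.
Pick B−Pick A: 162a − 349b = 144.6;  Pick C−Pick A: −1403a + 1022b = −180.2.
Solving gives a = −0.26194, b = −0.53592.
Gradient magnitude |∇z| = √(a² + b²) = √(0.06861 + 0.28721) = 0.59651.
True dip = arctan(0.59651) = 30.82°, dipping toward NNE (azimuth ≈ 026°).

30.82°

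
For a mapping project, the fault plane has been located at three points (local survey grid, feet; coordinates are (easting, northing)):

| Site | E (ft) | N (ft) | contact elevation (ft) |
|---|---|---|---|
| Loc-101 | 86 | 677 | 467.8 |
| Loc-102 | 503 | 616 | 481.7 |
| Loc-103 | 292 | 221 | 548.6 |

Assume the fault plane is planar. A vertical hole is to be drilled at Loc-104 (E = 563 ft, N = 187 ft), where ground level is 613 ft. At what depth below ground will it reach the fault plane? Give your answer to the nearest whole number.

Let the plane be z = a·E + b·N + c.
Loc-102−Loc-101: 417a − 61b = 13.9;  Loc-103−Loc-101: 206a − 456b = 80.8.
Solving gives a = 0.00794, b = −0.17361.
Then c = 467.8 − a·86 − b·677 = 584.65.
At (563, 187): z_contact = 4.5 − 32.5 + 584.65 = 556.7 ft.
Depth below ground = 613 − 556.7 = 56 ft.

56 ft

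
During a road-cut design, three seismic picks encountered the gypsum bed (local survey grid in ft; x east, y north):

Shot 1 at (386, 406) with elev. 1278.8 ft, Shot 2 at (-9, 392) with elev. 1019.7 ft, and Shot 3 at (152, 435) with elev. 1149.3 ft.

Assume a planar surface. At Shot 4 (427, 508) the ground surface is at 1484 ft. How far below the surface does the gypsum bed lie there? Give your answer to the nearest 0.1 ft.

113.6 ft

Two edge vectors: Shot 1→Shot 2 = (-395, -14, -259.1), Shot 1→Shot 3 = (-234, 29, -129.5).
Normal n = (Shot 1→Shot 2) × (Shot 1→Shot 3) = (9326.9, 9476.9, -14731).
So ∂z/∂x = −n_x/n_z = 0.63315 and ∂z/∂y = −n_y/n_z = 0.64333.
Intercept c from Shot 1: 1278.8 − 244.40 − 261.19 = 773.21.
At (427, 508): z_contact = 270.35 + 326.81 + 773.21 = 1370.38 ft.
Depth below ground = 1484 − 1370.38 = 113.6 ft.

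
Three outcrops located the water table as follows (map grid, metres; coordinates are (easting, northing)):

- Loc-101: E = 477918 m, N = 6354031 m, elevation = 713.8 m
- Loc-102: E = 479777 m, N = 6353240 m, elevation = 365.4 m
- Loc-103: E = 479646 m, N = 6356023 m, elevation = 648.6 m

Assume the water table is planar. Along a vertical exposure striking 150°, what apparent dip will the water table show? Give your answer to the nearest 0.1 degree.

Let the plane be z = a·E + b·N + c.
Loc-102−Loc-101: 1859a − 791b = −348.4;  Loc-103−Loc-101: 1728a + 1992b = −65.2.
Solving gives a = −0.14706, b = 0.09484.
Unit vector along 150° is (sin 150°, cos 150°) = (0.5000, -0.8660).
Slope in that direction = a·(0.5000) + b·(-0.8660) = −0.15566.
Apparent dip = arctan|0.15566| = 8.8° (true dip is 9.9°, so apparent ≤ true as expected).

8.8°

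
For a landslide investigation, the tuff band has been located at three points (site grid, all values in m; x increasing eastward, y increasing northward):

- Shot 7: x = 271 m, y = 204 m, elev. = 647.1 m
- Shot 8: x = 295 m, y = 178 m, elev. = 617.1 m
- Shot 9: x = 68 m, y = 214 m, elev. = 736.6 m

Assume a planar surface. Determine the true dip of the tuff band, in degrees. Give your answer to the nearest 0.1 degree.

Two edge vectors: Shot 7→Shot 8 = (24, -26, -30), Shot 7→Shot 9 = (-203, 10, 89.5).
Normal n = (Shot 7→Shot 8) × (Shot 7→Shot 9) = (-2027, 3942, -5038).
So ∂z/∂x = −n_x/n_z = −0.40234 and ∂z/∂y = −n_y/n_z = 0.78245.
Gradient magnitude |∇z| = √(a² + b²) = √(0.16188 + 0.61223) = 0.87984.
True dip = arctan(0.87984) = 41.3°, dipping toward SSE (azimuth ≈ 153°).

41.3°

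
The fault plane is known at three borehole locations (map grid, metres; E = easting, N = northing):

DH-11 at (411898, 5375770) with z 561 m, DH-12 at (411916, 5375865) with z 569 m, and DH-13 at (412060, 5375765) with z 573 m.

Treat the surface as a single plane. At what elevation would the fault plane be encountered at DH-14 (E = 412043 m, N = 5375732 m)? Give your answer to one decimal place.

569.4 m

Two edge vectors: DH-11→DH-12 = (18, 95, 8), DH-11→DH-13 = (162, -5, 12).
Normal n = (DH-11→DH-12) × (DH-11→DH-13) = (1180, 1080, -15480).
So ∂z/∂E = −n_x/n_z = 0.076227390 and ∂z/∂N = −n_y/n_z = 0.069767442.
Intercept c from DH-11: 561 − 31397.91 − 375053.72 = −405890.63.
At (412043, 5375732): z = 31409.0 + 375051.1 − 405890.63 = 569.4 m.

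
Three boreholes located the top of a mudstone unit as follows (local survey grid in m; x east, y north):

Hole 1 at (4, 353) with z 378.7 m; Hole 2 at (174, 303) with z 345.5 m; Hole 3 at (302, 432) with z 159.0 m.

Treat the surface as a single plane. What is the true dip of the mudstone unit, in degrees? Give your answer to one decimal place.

47.2°

Two edge vectors: Hole 1→Hole 2 = (170, -50, -33.2), Hole 1→Hole 3 = (298, 79, -219.7).
Normal n = (Hole 1→Hole 2) × (Hole 1→Hole 3) = (13607.8, 27455.4, 28330).
So ∂z/∂x = −n_x/n_z = −0.48033 and ∂z/∂y = −n_y/n_z = −0.96913.
Gradient magnitude |∇z| = √(a² + b²) = √(0.23072 + 0.93921) = 1.08163.
True dip = arctan(1.08163) = 47.2°, dipping toward NNE (azimuth ≈ 026°).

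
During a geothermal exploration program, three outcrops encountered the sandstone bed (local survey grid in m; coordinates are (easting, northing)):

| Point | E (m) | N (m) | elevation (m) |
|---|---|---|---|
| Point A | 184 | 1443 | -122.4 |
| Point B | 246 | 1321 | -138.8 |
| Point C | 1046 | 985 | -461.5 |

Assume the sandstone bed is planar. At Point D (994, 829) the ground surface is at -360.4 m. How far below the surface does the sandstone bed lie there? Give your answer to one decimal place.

Two edge vectors: Point A→Point B = (62, -122, -16.4), Point A→Point C = (862, -458, -339.1).
Normal n = (Point A→Point B) × (Point A→Point C) = (33859, 6887.4, 76768).
So ∂z/∂E = −n_x/n_z = −0.441056 and ∂z/∂N = −n_y/n_z = −0.089717.
Intercept c from Point A: -122.4 + 81.15 + 129.46 = 88.22.
At (994, 829): z_contact = −438.41 − 74.38 + 88.22 = -424.57 m.
Depth below ground = -360.4 − (-424.57) = 64.2 m.

64.2 m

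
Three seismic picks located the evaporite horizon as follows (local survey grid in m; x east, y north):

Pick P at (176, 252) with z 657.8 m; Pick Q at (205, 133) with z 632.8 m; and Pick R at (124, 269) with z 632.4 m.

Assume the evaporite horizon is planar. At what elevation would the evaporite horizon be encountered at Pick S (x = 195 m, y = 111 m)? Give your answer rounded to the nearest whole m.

619 m

Let the plane be z = a·x + b·y + c.
Pick Q−Pick P: 29a − 119b = −25;  Pick R−Pick P: −52a + 17b = −25.4.
Solving gives a = 0.60537, b = 0.35761.
Then c = 657.8 − a·176 − b·252 = 461.14.
At (195, 111): z = 118.0 + 39.7 + 461.14 = 618.9 m.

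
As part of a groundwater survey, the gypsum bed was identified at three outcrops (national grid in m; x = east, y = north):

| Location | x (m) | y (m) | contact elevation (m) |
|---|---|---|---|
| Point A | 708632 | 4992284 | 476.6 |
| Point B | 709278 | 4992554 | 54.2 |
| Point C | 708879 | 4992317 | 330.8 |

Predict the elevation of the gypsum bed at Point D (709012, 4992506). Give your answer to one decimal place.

Let the plane be z = a·x + b·y + c.
Point B−Point A: 646a + 270b = −422.4;  Point C−Point A: 247a + 33b = −145.8.
Solving gives a = −0.560407300, b = −0.223618090.
Then c = 476.6 − a·708632 − b·4992284 = 1513964.16.
At (709012, 4992506): z = −397335.5 − 1116414.7 + 1513964.16 = 214.0 m.

214.0 m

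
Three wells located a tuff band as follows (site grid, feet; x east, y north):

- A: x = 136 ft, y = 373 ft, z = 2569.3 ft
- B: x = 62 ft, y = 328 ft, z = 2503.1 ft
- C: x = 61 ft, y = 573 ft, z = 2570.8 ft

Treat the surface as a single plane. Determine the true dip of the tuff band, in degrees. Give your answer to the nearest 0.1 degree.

Two edge vectors: A→B = (-74, -45, -66.2), A→C = (-75, 200, 1.5).
Normal n = (A→B) × (A→C) = (13172.5, 5076, -18175).
So ∂z/∂x = −n_x/n_z = 0.72476 and ∂z/∂y = −n_y/n_z = 0.27928.
Gradient magnitude |∇z| = √(a² + b²) = √(0.52528 + 0.07800) = 0.77671.
True dip = arctan(0.77671) = 37.8°, dipping toward WSW (azimuth ≈ 249°).

37.8°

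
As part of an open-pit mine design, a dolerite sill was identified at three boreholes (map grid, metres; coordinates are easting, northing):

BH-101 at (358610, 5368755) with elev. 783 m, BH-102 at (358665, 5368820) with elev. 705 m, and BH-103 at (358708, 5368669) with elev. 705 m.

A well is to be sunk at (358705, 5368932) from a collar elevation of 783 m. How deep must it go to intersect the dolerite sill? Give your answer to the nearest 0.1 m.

154.3 m

Let the plane be z = a·easting + b·northing + c.
BH-102−BH-101: 55a + 65b = −78;  BH-103−BH-101: 98a − 86b = −78.
Solving gives a = −1.061081081, b = −0.302162162.
Then c = 783 − a·358610 − b·5368755 = 2003531.91.
At (358705, 5368932): z_contact = −380615.09 − 1622288.10 + 2003531.91 = 628.71 m.
Depth below ground = 783 − 628.71 = 154.3 m.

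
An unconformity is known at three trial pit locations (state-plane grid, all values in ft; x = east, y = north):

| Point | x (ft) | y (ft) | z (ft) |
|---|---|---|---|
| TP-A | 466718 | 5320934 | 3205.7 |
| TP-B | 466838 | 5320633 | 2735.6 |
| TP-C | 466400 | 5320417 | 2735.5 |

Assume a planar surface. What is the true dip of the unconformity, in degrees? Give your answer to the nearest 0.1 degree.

Let the plane be z = a·x + b·y + c.
TP-B−TP-A: 120a − 301b = −470.1;  TP-C−TP-A: −318a − 517b = −470.2.
Solving gives a = −0.64346, b = 1.30526.
Gradient magnitude |∇z| = √(a² + b²) = √(0.41405 + 1.70371) = 1.45525.
True dip = arctan(1.45525) = 55.5°, dipping toward SSE (azimuth ≈ 154°).

55.5°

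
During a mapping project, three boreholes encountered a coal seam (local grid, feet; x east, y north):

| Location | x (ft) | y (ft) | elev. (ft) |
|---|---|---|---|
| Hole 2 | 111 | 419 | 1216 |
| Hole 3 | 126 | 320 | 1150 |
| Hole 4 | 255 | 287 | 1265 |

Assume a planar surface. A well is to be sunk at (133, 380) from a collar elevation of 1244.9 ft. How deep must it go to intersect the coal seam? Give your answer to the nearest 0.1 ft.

37.1 ft

Two edge vectors: Hole 2→Hole 3 = (15, -99, -66), Hole 2→Hole 4 = (144, -132, 49).
Normal n = (Hole 2→Hole 3) × (Hole 2→Hole 4) = (-13563, -10239, 12276).
So ∂z/∂x = −n_x/n_z = 1.10484 and ∂z/∂y = −n_y/n_z = 0.83407.
Intercept c from Hole 2: 1216 − 122.64 − 349.47 = 743.89.
At (133, 380): z_contact = 146.94 + 316.95 + 743.89 = 1207.78 ft.
Depth below ground = 1244.9 − 1207.78 = 37.1 ft.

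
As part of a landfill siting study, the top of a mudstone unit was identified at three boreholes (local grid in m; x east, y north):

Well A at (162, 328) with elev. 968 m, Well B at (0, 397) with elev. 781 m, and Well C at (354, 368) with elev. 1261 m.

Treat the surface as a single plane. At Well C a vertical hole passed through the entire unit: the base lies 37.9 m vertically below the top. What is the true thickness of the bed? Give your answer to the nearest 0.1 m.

Two edge vectors: Well A→Well B = (-162, 69, -187), Well A→Well C = (192, 40, 293).
Normal n = (Well A→Well B) × (Well A→Well C) = (27697, 11562, -19728).
So ∂z/∂x = −n_x/n_z = 1.40394 and ∂z/∂y = −n_y/n_z = 0.58607.
|∇z| = √(a²+b²) = 1.52136, so dip δ = arctan(1.52136) = 56.68°.
True thickness = vertical thickness × cos δ = 37.9 × cos 56.68° = 20.8 m.

20.8 m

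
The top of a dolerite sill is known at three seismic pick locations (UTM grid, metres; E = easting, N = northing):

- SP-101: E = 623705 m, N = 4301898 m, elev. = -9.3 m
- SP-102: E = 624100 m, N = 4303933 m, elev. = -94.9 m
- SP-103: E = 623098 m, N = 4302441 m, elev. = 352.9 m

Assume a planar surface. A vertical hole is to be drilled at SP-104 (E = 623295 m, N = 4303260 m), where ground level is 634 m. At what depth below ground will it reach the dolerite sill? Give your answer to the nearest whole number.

336 m

Two edge vectors: SP-101→SP-102 = (395, 2035, -85.6), SP-101→SP-103 = (-607, 543, 362.2).
Normal n = (SP-101→SP-102) × (SP-101→SP-103) = (783557.8, -91109.8, 1449730).
So ∂z/∂E = −n_x/n_z = −0.54048533 and ∂z/∂N = −n_y/n_z = 0.06284605.
Intercept c from SP-101: -9.3 + 337103.40 − 270357.28 = 66736.82.
At (623295, 4303260): z_contact = −336881.8 + 270442.9 + 66736.82 = 297.9 m.
Depth below ground = 634 − 297.9 = 336 m.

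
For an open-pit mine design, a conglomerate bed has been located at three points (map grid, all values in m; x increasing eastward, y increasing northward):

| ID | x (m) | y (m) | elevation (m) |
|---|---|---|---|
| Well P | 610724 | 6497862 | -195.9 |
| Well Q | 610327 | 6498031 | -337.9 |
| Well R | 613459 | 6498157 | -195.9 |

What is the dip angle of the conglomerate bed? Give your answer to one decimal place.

Two edge vectors: Well P→Well Q = (-397, 169, -142), Well P→Well R = (2735, 295, 0).
Normal n = (Well P→Well Q) × (Well P→Well R) = (41890, -388370, -579330).
So ∂z/∂x = −n_x/n_z = 0.07231 and ∂z/∂y = −n_y/n_z = −0.67038.
Gradient magnitude |∇z| = √(a² + b²) = √(0.00523 + 0.44941) = 0.67427.
True dip = arctan(0.67427) = 34.0°, dipping toward N (azimuth ≈ 354°).

34.0°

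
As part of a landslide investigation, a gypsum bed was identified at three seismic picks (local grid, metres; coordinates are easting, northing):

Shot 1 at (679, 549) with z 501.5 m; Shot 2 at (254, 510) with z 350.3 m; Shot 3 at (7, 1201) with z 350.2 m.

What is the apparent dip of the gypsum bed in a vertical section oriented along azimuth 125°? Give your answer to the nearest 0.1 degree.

Let the plane be z = a·easting + b·northing + c.
Shot 2−Shot 1: −425a − 39b = −151.2;  Shot 3−Shot 1: −672a + 652b = −151.3.
Solving gives a = 0.34448, b = 0.12299.
Unit vector along 125° is (sin 125°, cos 125°) = (0.8192, -0.5736).
Slope in that direction = a·(0.8192) + b·(-0.5736) = 0.21164.
Apparent dip = arctan|0.21164| = 11.9° (true dip is 20.1°, so apparent ≤ true as expected).

11.9°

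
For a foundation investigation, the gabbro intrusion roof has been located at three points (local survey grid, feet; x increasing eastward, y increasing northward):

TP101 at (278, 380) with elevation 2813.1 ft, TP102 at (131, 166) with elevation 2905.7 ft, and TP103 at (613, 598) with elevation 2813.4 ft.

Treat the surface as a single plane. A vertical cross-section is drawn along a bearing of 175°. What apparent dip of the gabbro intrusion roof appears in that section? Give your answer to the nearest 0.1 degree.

39.5°

Two edge vectors: TP101→TP102 = (-147, -214, 92.6), TP101→TP103 = (335, 218, 0.3).
Normal n = (TP101→TP102) × (TP101→TP103) = (-20251, 31065.1, 39644).
So ∂z/∂x = −n_x/n_z = 0.51082 and ∂z/∂y = −n_y/n_z = −0.78360.
Unit vector along 175° is (sin 175°, cos 175°) = (0.0872, -0.9962).
Slope in that direction = a·(0.0872) + b·(-0.9962) = 0.82514.
Apparent dip = arctan|0.82514| = 39.5° (true dip is 43.1°, so apparent ≤ true as expected).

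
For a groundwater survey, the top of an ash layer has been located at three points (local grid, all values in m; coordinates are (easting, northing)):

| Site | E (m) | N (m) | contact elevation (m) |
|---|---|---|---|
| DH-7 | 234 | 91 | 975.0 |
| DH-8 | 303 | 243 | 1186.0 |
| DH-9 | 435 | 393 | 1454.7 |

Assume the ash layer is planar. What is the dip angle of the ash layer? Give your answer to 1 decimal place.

53.4°

Two edge vectors: DH-7→DH-8 = (69, 152, 211), DH-7→DH-9 = (201, 302, 479.7).
Normal n = (DH-7→DH-8) × (DH-7→DH-9) = (9192.4, 9311.7, -9714).
So ∂z/∂E = −n_x/n_z = 0.94630 and ∂z/∂N = −n_y/n_z = 0.95859.
Gradient magnitude |∇z| = √(a² + b²) = √(0.89549 + 0.91889) = 1.34699.
True dip = arctan(1.34699) = 53.4°, dipping toward SW (azimuth ≈ 225°).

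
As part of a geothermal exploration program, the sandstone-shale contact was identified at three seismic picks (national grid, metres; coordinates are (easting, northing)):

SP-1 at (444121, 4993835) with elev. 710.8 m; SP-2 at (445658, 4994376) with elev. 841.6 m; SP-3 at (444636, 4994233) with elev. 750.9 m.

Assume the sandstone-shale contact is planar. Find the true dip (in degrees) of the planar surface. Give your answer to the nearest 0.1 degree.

5.3°

Two edge vectors: SP-1→SP-2 = (1537, 541, 130.8), SP-1→SP-3 = (515, 398, 40.1).
Normal n = (SP-1→SP-2) × (SP-1→SP-3) = (-30364.3, 5728.3, 333111).
So ∂z/∂E = −n_x/n_z = 0.09115 and ∂z/∂N = −n_y/n_z = −0.01720.
Gradient magnitude |∇z| = √(a² + b²) = √(0.00831 + 0.00030) = 0.09276.
True dip = arctan(0.09276) = 5.3°, dipping toward W (azimuth ≈ 281°).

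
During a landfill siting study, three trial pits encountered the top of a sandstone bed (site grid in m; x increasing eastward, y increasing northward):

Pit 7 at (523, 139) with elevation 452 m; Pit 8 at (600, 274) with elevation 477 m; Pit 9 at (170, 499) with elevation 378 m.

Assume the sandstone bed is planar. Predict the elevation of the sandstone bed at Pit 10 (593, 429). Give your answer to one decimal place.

481.7 m

Let the plane be z = a·x + b·y + c.
Pit 8−Pit 7: 77a + 135b = 25;  Pit 9−Pit 7: −353a + 360b = −74.
Solving gives a = 0.25194, b = 0.04149.
Then c = 452 − a·523 − b·139 = 314.47.
At (593, 429): z = 149.4 + 17.8 + 314.47 = 481.7 m.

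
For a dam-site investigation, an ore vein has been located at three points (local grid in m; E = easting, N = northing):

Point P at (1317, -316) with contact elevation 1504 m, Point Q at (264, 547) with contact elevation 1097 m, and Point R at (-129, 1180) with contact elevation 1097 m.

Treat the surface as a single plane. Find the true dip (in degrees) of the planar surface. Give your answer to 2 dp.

42.81°

Two edge vectors: Point P→Point Q = (-1053, 863, -407), Point P→Point R = (-1446, 1496, -407).
Normal n = (Point P→Point Q) × (Point P→Point R) = (257631, 159951, -327390).
So ∂z/∂E = −n_x/n_z = 0.78692 and ∂z/∂N = −n_y/n_z = 0.48856.
Gradient magnitude |∇z| = √(a² + b²) = √(0.61925 + 0.23869) = 0.92625.
True dip = arctan(0.92625) = 42.81°, dipping toward WSW (azimuth ≈ 238°).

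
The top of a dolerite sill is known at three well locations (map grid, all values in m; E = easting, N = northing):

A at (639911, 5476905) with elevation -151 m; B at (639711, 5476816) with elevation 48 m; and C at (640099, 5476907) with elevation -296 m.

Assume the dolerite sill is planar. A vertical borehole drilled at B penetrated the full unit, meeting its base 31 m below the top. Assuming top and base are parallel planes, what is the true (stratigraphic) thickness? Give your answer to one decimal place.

Let the plane be z = a·E + b·N + c.
B−A: −200a − 89b = 199;  C−A: 188a + 2b = −145.
Solving gives a = −0.76580, b = −0.51506.
|∇z| = √(a²+b²) = 0.92289, so dip δ = arctan(0.92289) = 42.70°.
True thickness = vertical thickness × cos δ = 31 × cos 42.70° = 22.8 m.

22.8 m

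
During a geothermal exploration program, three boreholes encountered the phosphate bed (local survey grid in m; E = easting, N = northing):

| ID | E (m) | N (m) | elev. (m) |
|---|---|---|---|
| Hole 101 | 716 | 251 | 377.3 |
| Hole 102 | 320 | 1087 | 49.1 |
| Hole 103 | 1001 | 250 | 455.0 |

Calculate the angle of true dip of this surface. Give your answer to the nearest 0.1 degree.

20.7°

Two edge vectors: Hole 101→Hole 102 = (-396, 836, -328.2), Hole 101→Hole 103 = (285, -1, 77.7).
Normal n = (Hole 101→Hole 102) × (Hole 101→Hole 103) = (64629, -62767.8, -237864).
So ∂z/∂E = −n_x/n_z = 0.27171 and ∂z/∂N = −n_y/n_z = −0.26388.
Gradient magnitude |∇z| = √(a² + b²) = √(0.07382 + 0.06963) = 0.37876.
True dip = arctan(0.37876) = 20.7°, dipping toward NW (azimuth ≈ 314°).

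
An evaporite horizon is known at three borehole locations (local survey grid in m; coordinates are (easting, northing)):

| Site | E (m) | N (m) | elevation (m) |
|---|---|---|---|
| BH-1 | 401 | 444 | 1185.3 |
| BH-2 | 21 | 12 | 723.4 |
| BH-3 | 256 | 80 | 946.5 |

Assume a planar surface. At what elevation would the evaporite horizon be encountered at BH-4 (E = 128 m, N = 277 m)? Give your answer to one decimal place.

Two edge vectors: BH-1→BH-2 = (-380, -432, -461.9), BH-1→BH-3 = (-145, -364, -238.8).
Normal n = (BH-1→BH-2) × (BH-1→BH-3) = (-64970, -23768.5, 75680).
So ∂z/∂E = −n_x/n_z = 0.85848 and ∂z/∂N = −n_y/n_z = 0.31407.
Intercept c from BH-1: 1185.3 − 344.25 − 139.45 = 701.60.
At (128, 277): z = 109.9 + 87.0 + 701.60 = 898.5 m.

898.5 m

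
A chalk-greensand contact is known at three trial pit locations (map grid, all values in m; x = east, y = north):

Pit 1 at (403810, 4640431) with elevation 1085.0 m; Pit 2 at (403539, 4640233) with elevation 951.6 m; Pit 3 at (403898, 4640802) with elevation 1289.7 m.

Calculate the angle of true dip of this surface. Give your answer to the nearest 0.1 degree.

28.2°

Two edge vectors: Pit 1→Pit 2 = (-271, -198, -133.4), Pit 1→Pit 3 = (88, 371, 204.7).
Normal n = (Pit 1→Pit 2) × (Pit 1→Pit 3) = (8960.8, 43734.5, -83117).
So ∂z/∂x = −n_x/n_z = 0.10781 and ∂z/∂y = −n_y/n_z = 0.52618.
Gradient magnitude |∇z| = √(a² + b²) = √(0.01162 + 0.27687) = 0.53711.
True dip = arctan(0.53711) = 28.2°, dipping toward SSW (azimuth ≈ 192°).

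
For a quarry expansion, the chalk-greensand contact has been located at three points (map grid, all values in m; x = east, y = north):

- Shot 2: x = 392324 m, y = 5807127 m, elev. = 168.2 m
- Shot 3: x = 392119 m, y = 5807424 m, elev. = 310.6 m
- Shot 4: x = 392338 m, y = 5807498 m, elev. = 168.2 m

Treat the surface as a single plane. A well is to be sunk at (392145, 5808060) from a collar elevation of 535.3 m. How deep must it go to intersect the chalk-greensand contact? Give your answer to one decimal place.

226.0 m

Two edge vectors: Shot 2→Shot 3 = (-205, 297, 142.4), Shot 2→Shot 4 = (14, 371, 0).
Normal n = (Shot 2→Shot 3) × (Shot 2→Shot 4) = (-52830.4, 1993.6, -80213).
So ∂z/∂x = −n_x/n_z = −0.658626407 and ∂z/∂y = −n_y/n_z = 0.024853827.
Intercept c from Shot 2: 168.2 + 258394.95 − 144329.33 = 114233.82.
At (392145, 5808060): z_contact = −258277.05 + 144352.52 + 114233.82 = 309.28 m.
Depth below ground = 535.3 − 309.28 = 226.0 m.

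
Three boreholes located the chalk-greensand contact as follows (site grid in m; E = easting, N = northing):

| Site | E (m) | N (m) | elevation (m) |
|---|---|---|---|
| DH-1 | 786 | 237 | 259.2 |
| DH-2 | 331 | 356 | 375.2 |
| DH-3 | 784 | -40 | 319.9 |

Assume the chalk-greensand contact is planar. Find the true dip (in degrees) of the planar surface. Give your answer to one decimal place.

20.8°

Let the plane be z = a·E + b·N + c.
DH-2−DH-1: −455a + 119b = 116;  DH-3−DH-1: −2a − 277b = 60.7.
Solving gives a = −0.31167, b = −0.21688.
Gradient magnitude |∇z| = √(a² + b²) = √(0.09714 + 0.04704) = 0.37970.
True dip = arctan(0.37970) = 20.8°, dipping toward NE (azimuth ≈ 055°).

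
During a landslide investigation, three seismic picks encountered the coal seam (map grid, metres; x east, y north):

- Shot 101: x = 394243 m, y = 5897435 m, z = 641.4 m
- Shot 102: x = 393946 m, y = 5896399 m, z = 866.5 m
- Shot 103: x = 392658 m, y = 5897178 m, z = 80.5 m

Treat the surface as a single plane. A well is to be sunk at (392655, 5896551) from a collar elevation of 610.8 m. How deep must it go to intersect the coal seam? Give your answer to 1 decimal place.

Two edge vectors: Shot 101→Shot 102 = (-297, -1036, 225.1), Shot 101→Shot 103 = (-1585, -257, -560.9).
Normal n = (Shot 101→Shot 102) × (Shot 101→Shot 103) = (638943.1, -523370.8, -1565731).
So ∂z/∂x = −n_x/n_z = 0.408079740 and ∂z/∂y = −n_y/n_z = −0.334266103.
Intercept c from Shot 101: 641.4 − 160882.58 + 1971312.62 = 1811071.44.
At (392655, 5896551): z_contact = 160234.55 − 1971017.12 + 1811071.44 = 288.86 m.
Depth below ground = 610.8 − 288.86 = 321.9 m.

321.9 m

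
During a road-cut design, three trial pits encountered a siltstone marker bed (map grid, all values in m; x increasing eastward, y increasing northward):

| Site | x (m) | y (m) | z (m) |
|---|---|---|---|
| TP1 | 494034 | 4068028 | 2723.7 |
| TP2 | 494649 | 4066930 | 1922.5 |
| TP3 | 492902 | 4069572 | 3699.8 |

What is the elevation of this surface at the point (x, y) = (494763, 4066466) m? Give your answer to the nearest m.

1502 m

Let the plane be z = a·x + b·y + c.
TP2−TP1: 615a − 1098b = −801.2;  TP3−TP1: −1132a + 1544b = 976.1.
Solving gives a = 0.56342373, b = 1.04526921.
Then c = 2723.7 − a·494034 − b·4068028 = −4527811.20.
At (494763, 4066466): z = 278761.2 + 4250551.7 − 4527811.20 = 1501.7 m.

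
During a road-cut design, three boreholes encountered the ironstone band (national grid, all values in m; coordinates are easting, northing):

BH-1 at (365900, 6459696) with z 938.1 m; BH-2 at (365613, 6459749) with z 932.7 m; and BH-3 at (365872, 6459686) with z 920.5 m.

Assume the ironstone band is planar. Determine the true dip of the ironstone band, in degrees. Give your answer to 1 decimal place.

Two edge vectors: BH-1→BH-2 = (-287, 53, -5.4), BH-1→BH-3 = (-28, -10, -17.6).
Normal n = (BH-1→BH-2) × (BH-1→BH-3) = (-986.8, -4900, 4354).
So ∂z/∂easting = −n_x/n_z = 0.22664 and ∂z/∂northing = −n_y/n_z = 1.12540.
Gradient magnitude |∇z| = √(a² + b²) = √(0.05137 + 1.26653) = 1.14800.
True dip = arctan(1.14800) = 48.9°, dipping toward SSW (azimuth ≈ 191°).

48.9°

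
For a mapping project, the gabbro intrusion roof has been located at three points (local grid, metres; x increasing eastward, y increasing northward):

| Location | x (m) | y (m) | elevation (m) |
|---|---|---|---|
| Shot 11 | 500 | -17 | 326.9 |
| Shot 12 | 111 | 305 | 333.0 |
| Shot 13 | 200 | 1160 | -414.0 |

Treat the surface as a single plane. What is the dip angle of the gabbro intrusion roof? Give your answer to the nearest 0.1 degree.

Let the plane be z = a·x + b·y + c.
Shot 12−Shot 11: −389a + 322b = 6.1;  Shot 13−Shot 11: −300a + 1177b = −740.9.
Solving gives a = −0.68027, b = −0.80287.
Gradient magnitude |∇z| = √(a² + b²) = √(0.46277 + 0.64460) = 1.05232.
True dip = arctan(1.05232) = 46.5°, dipping toward NE (azimuth ≈ 040°).

46.5°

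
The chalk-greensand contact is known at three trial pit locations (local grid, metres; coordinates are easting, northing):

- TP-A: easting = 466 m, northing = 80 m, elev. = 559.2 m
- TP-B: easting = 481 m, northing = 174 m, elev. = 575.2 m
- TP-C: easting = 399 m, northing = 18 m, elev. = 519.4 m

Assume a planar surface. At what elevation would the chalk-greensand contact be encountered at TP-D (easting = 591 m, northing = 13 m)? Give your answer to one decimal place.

617.3 m

Let the plane be z = a·easting + b·northing + c.
TP-B−TP-A: 15a + 94b = 16;  TP-C−TP-A: −67a − 62b = −39.8.
Solving gives a = 0.51215, b = 0.08849.
Then c = 559.2 − a·466 − b·80 = 313.46.
At (591, 13): z = 302.7 + 1.2 + 313.46 = 617.3 m.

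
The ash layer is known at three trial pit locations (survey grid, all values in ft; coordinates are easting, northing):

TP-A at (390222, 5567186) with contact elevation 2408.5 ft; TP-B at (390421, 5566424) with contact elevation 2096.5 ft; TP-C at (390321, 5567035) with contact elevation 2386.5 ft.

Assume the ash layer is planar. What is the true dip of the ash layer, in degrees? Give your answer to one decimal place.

Two edge vectors: TP-A→TP-B = (199, -762, -312), TP-A→TP-C = (99, -151, -22).
Normal n = (TP-A→TP-B) × (TP-A→TP-C) = (-30348, -26510, 45389).
So ∂z/∂easting = −n_x/n_z = 0.66862 and ∂z/∂northing = −n_y/n_z = 0.58406.
Gradient magnitude |∇z| = √(a² + b²) = √(0.44705 + 0.34113) = 0.88780.
True dip = arctan(0.88780) = 41.6°, dipping toward SW (azimuth ≈ 229°).

41.6°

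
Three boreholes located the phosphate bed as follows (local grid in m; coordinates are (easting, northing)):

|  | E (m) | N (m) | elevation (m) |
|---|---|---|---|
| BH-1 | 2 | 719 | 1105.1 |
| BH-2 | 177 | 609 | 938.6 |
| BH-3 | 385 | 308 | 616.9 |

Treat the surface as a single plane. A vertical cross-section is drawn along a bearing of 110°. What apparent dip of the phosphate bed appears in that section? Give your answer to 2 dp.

35.50°

Two edge vectors: BH-1→BH-2 = (175, -110, -166.5), BH-1→BH-3 = (383, -411, -488.2).
Normal n = (BH-1→BH-2) × (BH-1→BH-3) = (-14729.5, 21665.5, -29795).
So ∂z/∂E = −n_x/n_z = −0.49436 and ∂z/∂N = −n_y/n_z = 0.72715.
Unit vector along 110° is (sin 110°, cos 110°) = (0.9397, -0.3420).
Slope in that direction = a·(0.9397) + b·(-0.3420) = −0.71325.
Apparent dip = arctan|0.71325| = 35.50° (true dip is 41.3°, so apparent ≤ true as expected).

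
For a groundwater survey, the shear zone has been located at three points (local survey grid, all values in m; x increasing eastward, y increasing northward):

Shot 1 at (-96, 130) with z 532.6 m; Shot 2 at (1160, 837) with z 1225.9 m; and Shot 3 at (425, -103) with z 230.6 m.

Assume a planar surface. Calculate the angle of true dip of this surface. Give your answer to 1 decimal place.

48.3°

Let the plane be z = a·x + b·y + c.
Shot 2−Shot 1: 1256a + 707b = 693.3;  Shot 3−Shot 1: 521a − 233b = −302.
Solving gives a = −0.07863, b = 1.12031.
Gradient magnitude |∇z| = √(a² + b²) = √(0.00618 + 1.25510) = 1.12307.
True dip = arctan(1.12307) = 48.3°, dipping toward S (azimuth ≈ 176°).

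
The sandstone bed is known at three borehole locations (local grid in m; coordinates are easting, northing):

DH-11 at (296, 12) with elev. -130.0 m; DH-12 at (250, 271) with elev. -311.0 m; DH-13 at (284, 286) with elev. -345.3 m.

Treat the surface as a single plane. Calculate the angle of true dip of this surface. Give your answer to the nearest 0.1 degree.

Let the plane be z = a·easting + b·northing + c.
DH-12−DH-11: −46a + 259b = −181;  DH-13−DH-11: −12a + 274b = −215.3.
Solving gives a = −0.64961, b = −0.81422.
Gradient magnitude |∇z| = √(a² + b²) = √(0.42199 + 0.66295) = 1.04161.
True dip = arctan(1.04161) = 46.2°, dipping toward NE (azimuth ≈ 039°).

46.2°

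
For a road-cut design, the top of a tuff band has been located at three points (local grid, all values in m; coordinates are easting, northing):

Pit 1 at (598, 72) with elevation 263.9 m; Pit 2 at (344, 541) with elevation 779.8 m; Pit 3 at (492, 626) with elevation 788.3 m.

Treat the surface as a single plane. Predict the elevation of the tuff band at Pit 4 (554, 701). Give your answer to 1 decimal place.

Two edge vectors: Pit 1→Pit 2 = (-254, 469, 515.9), Pit 1→Pit 3 = (-106, 554, 524.4).
Normal n = (Pit 1→Pit 2) × (Pit 1→Pit 3) = (-39865, 78512.2, -91002).
So ∂z/∂easting = −n_x/n_z = −0.43807 and ∂z/∂northing = −n_y/n_z = 0.86275.
Intercept c from Pit 1: 263.9 + 261.96 − 62.12 = 463.75.
At (554, 701): z = −242.7 + 604.8 + 463.75 = 825.8 m.

825.8 m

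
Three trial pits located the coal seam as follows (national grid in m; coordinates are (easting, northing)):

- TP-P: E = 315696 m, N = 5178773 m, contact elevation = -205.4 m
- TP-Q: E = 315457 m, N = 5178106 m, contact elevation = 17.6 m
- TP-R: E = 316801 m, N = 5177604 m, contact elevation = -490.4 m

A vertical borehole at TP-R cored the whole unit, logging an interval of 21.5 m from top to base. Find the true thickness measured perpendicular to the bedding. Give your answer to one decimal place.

Let the plane be z = a·E + b·N + c.
TP-Q−TP-P: −239a − 667b = 223;  TP-R−TP-P: 1105a − 1169b = −285.
Solving gives a = −0.44350, b = −0.17542.
|∇z| = √(a²+b²) = 0.47693, so dip δ = arctan(0.47693) = 25.50°.
True thickness = vertical thickness × cos δ = 21.5 × cos 25.50° = 19.4 m.

19.4 m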